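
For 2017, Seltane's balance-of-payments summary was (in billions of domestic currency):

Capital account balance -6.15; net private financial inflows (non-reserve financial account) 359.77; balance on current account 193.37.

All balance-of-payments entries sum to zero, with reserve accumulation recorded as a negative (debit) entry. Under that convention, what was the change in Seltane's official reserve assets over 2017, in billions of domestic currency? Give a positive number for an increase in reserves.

546.99

Official reserve transactions balance = -(193.37 + (-6.15) + 359.77) = -546.99
An accumulation of reserves is recorded as a debit (negative entry), so the change in the stock of reserves is the negative of that balance.
Change in official reserves = -(-546.99) = 546.99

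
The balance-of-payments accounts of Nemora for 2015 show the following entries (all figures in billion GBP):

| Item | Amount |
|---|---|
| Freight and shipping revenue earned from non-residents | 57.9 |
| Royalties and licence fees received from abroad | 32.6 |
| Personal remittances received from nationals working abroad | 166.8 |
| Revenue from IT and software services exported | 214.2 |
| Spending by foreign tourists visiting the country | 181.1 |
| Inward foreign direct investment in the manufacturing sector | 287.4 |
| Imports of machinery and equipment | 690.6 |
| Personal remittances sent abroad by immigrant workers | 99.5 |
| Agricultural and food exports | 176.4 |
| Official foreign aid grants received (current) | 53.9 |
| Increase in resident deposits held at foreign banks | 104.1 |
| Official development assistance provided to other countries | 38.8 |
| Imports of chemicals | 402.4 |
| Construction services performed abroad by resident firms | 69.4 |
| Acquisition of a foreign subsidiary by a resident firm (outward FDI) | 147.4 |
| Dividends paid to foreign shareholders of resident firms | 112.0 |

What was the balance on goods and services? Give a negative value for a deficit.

Goods: 176.4 - 690.6 - 402.4 = -916.6
Services: 69.4 + 57.9 + 214.2 + 181.1 + 32.6 = 555.2
Trade balance = -916.6 + 555.2 = -361.4
(Excluded from the trade balance — secondary income: personal remittances received from nationals working abroad 166.8, personal remittances sent abroad by immigrant workers 99.5, official foreign aid grants received (current) 53.9, official development assistance provided to other countries 38.8; financial account: inward foreign direct investment in the manufacturing sector 287.4, increase in resident deposits held at foreign banks 104.1, acquisition of a foreign subsidiary by a resident firm (outward FDI) 147.4; primary income: dividends paid to foreign shareholders of resident firms 112.0.)

-361.4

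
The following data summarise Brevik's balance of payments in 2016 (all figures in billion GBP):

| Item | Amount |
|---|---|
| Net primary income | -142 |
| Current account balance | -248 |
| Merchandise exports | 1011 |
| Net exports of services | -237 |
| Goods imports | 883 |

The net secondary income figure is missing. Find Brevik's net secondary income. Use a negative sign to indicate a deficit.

3

Current account = goods balance + services balance + net primary income + net secondary income
Sum of the known components = -251
Net secondary income = CA - (known components) = -248 - (-251) = 3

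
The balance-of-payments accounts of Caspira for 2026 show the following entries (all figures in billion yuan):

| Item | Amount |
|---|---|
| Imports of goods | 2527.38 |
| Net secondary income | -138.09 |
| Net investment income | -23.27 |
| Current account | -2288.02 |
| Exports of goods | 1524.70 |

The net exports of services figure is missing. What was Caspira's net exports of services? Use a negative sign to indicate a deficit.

Current account = goods balance + services balance + net primary income + net secondary income
Sum of the known components = -1164.04
Net exports of services = CA - (known components) = -2288.02 - (-1164.04) = -1123.98

-1123.98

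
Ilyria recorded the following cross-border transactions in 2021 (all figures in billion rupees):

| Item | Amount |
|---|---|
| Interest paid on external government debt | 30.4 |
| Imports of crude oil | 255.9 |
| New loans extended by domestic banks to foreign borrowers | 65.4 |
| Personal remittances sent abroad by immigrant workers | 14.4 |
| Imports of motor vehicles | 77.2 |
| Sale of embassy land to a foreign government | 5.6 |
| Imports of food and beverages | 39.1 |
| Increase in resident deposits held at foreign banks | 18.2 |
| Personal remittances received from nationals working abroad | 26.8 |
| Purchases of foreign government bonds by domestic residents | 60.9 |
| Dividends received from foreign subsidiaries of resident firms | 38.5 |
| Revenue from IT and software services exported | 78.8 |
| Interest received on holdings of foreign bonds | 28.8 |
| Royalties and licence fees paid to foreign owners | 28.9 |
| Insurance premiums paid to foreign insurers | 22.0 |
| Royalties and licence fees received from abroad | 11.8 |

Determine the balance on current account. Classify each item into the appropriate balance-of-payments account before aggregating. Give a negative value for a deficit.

-283.2

Goods: -77.2 - 255.9 - 39.1 = -372.2
Services: -22.0 - 28.9 + 11.8 + 78.8 = 39.7
Primary income: 28.8 + 38.5 - 30.4 = 36.9
Secondary income: -14.4 + 26.8 = 12.4
Current account = (-372.2) + 39.7 + 36.9 + 12.4 = -283.2
(Excluded from the current account — financial account: new loans extended by domestic banks to foreign borrowers 65.4, increase in resident deposits held at foreign banks 18.2, purchases of foreign government bonds by domestic residents 60.9; capital account: sale of embassy land to a foreign government 5.6.)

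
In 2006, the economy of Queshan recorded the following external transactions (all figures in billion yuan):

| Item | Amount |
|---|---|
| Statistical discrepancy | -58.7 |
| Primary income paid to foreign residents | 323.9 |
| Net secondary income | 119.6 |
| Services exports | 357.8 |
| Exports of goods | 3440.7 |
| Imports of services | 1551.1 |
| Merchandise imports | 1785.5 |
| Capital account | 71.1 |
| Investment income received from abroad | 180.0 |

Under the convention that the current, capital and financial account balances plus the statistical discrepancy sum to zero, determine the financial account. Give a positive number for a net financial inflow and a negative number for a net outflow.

-450.0

Goods balance = 3440.7 - 1785.5 = 1655.2
Services balance = 357.8 - 1551.1 = -1193.3
Trade balance (goods + services) = 1655.2 + (-1193.3) = 461.9
Net primary income = 180.0 - 323.9 = -143.9
Net secondary income = 119.6
Current account = 461.9 + (-143.9) + 119.6 = 437.6
Financial account = -(437.6 + 71.1 + (-58.7)) = -450.0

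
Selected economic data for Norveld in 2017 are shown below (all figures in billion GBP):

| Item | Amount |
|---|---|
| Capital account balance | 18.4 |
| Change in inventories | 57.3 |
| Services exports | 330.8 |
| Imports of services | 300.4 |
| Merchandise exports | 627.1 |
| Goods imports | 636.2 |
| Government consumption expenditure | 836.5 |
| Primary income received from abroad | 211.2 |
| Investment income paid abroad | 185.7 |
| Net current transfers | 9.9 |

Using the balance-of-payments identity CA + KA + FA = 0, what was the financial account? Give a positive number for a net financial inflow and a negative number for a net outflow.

Goods balance = 627.1 - 636.2 = -9.1
Services balance = 330.8 - 300.4 = 30.4
Trade balance (goods + services) = -9.1 + 30.4 = 21.3
Net primary income = 211.2 - 185.7 = 25.5
Net secondary income = 9.9
Current account = 21.3 + 25.5 + 9.9 = 56.7
Financial account = -(56.7 + 18.4) = -75.1

-75.1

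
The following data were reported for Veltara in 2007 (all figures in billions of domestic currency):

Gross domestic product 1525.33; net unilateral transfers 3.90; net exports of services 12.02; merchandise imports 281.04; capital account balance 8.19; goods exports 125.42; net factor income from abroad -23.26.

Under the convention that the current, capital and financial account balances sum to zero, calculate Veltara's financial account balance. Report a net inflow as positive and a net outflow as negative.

154.77

Goods balance = 125.42 - 281.04 = -155.62
Services balance = 12.02
Trade balance (goods + services) = -155.62 + 12.02 = -143.60
Net primary income = -23.26
Net secondary income = 3.90
Current account = -143.60 + (-23.26) + 3.90 = -162.96
Financial account = -(-162.96 + 8.19) = 154.77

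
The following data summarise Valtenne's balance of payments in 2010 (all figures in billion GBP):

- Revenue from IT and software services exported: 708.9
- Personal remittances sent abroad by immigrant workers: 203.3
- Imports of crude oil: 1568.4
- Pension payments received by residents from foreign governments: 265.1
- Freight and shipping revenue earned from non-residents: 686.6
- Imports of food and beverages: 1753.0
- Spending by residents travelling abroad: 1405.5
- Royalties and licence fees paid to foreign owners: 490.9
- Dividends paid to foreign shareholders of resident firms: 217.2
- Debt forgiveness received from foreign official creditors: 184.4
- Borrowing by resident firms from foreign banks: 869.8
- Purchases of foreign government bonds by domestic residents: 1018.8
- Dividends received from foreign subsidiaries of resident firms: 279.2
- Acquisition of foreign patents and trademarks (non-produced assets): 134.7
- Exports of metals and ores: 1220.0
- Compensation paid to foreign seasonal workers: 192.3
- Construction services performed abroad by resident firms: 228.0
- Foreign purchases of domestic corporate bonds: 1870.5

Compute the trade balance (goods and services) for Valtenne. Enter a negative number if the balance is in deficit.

Goods: -1753.0 - 1568.4 + 1220.0 = -2101.4
Services: 708.9 - 1405.5 - 490.9 + 228.0 + 686.6 = -272.9
Trade balance = -2101.4 + (-272.9) = -2374.3
(Excluded from the trade balance — secondary income: personal remittances sent abroad by immigrant workers 203.3, pension payments received by residents from foreign governments 265.1; primary income: dividends paid to foreign shareholders of resident firms 217.2, dividends received from foreign subsidiaries of resident firms 279.2, compensation paid to foreign seasonal workers 192.3; capital account: debt forgiveness received from foreign official creditors 184.4, acquisition of foreign patents and trademarks (non-produced assets) 134.7; financial account: borrowing by resident firms from foreign banks 869.8, purchases of foreign government bonds by domestic residents 1018.8, foreign purchases of domestic corporate bonds 1870.5.)

-2374.3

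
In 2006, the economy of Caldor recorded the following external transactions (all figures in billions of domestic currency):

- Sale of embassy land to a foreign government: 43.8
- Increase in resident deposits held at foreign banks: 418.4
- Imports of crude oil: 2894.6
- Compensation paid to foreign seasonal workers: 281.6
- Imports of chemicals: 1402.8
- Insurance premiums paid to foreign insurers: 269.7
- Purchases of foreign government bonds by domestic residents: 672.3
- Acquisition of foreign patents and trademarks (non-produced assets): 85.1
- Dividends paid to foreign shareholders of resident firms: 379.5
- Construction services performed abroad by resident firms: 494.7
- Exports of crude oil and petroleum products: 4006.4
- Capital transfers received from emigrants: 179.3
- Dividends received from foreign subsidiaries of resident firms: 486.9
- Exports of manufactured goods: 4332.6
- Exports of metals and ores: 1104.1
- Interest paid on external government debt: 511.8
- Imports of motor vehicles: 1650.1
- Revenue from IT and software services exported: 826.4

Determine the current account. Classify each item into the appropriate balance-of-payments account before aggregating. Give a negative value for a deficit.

Goods: -2894.6 + 4006.4 - 1402.8 + 1104.1 + 4332.6 - 1650.1 = 3495.6
Services: 826.4 + 494.7 - 269.7 = 1051.4
Primary income: -379.5 - 511.8 - 281.6 + 486.9 = -686.0
Current account = 3495.6 + 1051.4 + (-686.0) = 3861.0
(Excluded from the current account — capital account: sale of embassy land to a foreign government 43.8, acquisition of foreign patents and trademarks (non-produced assets) 85.1, capital transfers received from emigrants 179.3; financial account: increase in resident deposits held at foreign banks 418.4, purchases of foreign government bonds by domestic residents 672.3.)

3861.0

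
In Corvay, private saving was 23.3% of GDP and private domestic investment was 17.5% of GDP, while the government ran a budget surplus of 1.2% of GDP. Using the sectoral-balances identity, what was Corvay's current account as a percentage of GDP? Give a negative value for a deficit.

By the sectoral-balances identity, CA = (S_private - I) + (T - G).
Private balance = 23.3 - 17.5 = 5.8
Government balance (T - G) = 1.2
CA = 5.8 + 1.2 = 7.0

7.0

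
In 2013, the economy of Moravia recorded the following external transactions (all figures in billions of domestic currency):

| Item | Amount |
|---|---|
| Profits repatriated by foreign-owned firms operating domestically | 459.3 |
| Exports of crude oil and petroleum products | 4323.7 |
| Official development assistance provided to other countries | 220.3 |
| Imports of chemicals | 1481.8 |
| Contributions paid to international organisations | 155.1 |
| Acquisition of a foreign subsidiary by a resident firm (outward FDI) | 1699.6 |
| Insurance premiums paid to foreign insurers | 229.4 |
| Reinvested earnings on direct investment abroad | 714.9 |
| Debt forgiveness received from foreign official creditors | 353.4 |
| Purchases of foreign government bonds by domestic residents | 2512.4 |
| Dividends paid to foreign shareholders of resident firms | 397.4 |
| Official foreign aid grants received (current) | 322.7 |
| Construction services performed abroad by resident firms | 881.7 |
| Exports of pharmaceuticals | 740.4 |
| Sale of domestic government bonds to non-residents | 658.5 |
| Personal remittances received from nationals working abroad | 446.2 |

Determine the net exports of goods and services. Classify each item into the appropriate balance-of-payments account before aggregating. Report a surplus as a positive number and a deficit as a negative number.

4234.6

Goods: 740.4 + 4323.7 - 1481.8 = 3582.3
Services: -229.4 + 881.7 = 652.3
Trade balance = 3582.3 + 652.3 = 4234.6
(Excluded from the trade balance — primary income: profits repatriated by foreign-owned firms operating domestically 459.3, reinvested earnings on direct investment abroad 714.9, dividends paid to foreign shareholders of resident firms 397.4; secondary income: official development assistance provided to other countries 220.3, contributions paid to international organisations 155.1, official foreign aid grants received (current) 322.7, personal remittances received from nationals working abroad 446.2; financial account: acquisition of a foreign subsidiary by a resident firm (outward FDI) 1699.6, purchases of foreign government bonds by domestic residents 2512.4, sale of domestic government bonds to non-residents 658.5; capital account: debt forgiveness received from foreign official creditors 353.4.)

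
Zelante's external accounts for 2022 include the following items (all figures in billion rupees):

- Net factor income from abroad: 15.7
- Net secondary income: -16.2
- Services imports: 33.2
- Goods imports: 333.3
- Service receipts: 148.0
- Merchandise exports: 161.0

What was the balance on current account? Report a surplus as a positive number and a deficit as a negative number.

Goods balance = 161.0 - 333.3 = -172.3
Services balance = 148.0 - 33.2 = 114.8
Trade balance (goods + services) = -172.3 + 114.8 = -57.5
Net primary income = 15.7
Net secondary income = -16.2
Current account = -57.5 + 15.7 + (-16.2) = -58.0

-58.0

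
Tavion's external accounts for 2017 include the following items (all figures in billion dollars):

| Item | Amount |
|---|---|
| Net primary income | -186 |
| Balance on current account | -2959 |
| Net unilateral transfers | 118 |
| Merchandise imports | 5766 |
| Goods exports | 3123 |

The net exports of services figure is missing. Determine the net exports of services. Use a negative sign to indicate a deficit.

Current account = goods balance + services balance + net primary income + net secondary income
Sum of the known components = -2711
Net exports of services = CA - (known components) = -2959 - (-2711) = -248

-248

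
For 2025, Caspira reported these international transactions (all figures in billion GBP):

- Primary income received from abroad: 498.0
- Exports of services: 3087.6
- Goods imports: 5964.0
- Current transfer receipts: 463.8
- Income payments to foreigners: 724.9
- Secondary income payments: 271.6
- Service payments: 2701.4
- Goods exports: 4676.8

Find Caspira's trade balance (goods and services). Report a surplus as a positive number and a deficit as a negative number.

-901.0

Goods balance = 4676.8 - 5964.0 = -1287.2
Services balance = 3087.6 - 2701.4 = 386.2
Trade balance (goods + services) = -1287.2 + 386.2 = -901.0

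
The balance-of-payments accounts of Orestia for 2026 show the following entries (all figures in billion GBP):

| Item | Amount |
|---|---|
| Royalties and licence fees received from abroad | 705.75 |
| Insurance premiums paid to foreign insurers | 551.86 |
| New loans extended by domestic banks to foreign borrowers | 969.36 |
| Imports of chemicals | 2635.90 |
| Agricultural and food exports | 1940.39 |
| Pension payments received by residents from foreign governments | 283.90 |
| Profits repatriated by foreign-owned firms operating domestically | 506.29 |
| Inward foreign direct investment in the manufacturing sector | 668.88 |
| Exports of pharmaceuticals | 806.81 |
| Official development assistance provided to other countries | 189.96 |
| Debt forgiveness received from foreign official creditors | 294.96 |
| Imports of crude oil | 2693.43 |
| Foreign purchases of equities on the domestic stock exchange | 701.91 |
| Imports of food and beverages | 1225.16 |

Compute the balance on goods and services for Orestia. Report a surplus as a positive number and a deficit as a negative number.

-3653.40

Goods: -1225.16 + 1940.39 - 2693.43 + 806.81 - 2635.90 = -3807.29
Services: 705.75 - 551.86 = 153.89
Trade balance = -3807.29 + 153.89 = -3653.40
(Excluded from the trade balance — financial account: new loans extended by domestic banks to foreign borrowers 969.36, inward foreign direct investment in the manufacturing sector 668.88, foreign purchases of equities on the domestic stock exchange 701.91; secondary income: pension payments received by residents from foreign governments 283.90, official development assistance provided to other countries 189.96; primary income: profits repatriated by foreign-owned firms operating domestically 506.29; capital account: debt forgiveness received from foreign official creditors 294.96.)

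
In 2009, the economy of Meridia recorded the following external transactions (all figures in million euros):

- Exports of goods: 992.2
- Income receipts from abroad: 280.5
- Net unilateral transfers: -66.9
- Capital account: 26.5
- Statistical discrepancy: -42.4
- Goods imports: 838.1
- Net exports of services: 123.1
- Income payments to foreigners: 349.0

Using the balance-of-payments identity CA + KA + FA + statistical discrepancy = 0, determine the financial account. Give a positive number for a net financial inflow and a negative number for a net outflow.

-125.9

Goods balance = 992.2 - 838.1 = 154.1
Services balance = 123.1
Trade balance (goods + services) = 154.1 + 123.1 = 277.2
Net primary income = 280.5 - 349.0 = -68.5
Net secondary income = -66.9
Current account = 277.2 + (-68.5) + (-66.9) = 141.8
Financial account = -(141.8 + 26.5 + (-42.4)) = -125.9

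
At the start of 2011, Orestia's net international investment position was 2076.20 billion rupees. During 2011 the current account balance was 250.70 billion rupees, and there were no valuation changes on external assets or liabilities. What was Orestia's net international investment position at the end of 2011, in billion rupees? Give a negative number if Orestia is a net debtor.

2326.90

With no valuation effects, change in NIIP = current account = 250.70
End-of-year NIIP = 2076.20 + 250.70 = 2326.90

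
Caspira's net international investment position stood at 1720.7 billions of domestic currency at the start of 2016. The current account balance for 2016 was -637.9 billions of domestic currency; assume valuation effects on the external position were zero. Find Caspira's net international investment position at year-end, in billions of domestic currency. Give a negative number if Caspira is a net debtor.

1082.8

With no valuation effects, change in NIIP = current account = -637.9
End-of-year NIIP = 1720.7 + (-637.9) = 1082.8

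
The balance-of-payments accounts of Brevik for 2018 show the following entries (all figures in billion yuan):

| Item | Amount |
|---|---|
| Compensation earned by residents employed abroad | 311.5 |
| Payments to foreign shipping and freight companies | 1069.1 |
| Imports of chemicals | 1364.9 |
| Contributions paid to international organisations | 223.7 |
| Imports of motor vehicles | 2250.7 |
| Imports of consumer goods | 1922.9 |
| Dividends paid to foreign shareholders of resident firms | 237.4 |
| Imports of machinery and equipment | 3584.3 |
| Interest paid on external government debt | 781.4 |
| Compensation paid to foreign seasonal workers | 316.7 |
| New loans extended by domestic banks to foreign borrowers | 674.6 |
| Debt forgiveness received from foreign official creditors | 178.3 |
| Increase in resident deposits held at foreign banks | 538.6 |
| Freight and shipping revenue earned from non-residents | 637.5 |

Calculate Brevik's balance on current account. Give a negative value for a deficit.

-10802.1

Goods: -2250.7 - 3584.3 - 1364.9 - 1922.9 = -9122.8
Services: -1069.1 + 637.5 = -431.6
Primary income: -316.7 - 781.4 + 311.5 - 237.4 = -1024.0
Secondary income: -223.7
Current account = (-9122.8) + (-431.6) + (-1024.0) + (-223.7) = -10802.1
(Excluded from the current account — financial account: new loans extended by domestic banks to foreign borrowers 674.6, increase in resident deposits held at foreign banks 538.6; capital account: debt forgiveness received from foreign official creditors 178.3.)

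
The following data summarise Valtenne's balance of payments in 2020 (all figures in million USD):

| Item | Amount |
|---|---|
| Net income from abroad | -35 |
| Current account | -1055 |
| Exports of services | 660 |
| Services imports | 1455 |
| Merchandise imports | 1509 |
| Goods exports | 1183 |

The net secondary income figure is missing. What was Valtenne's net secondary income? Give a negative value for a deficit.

Current account = goods balance + services balance + net primary income + net secondary income
Sum of the known components = -1156
Net secondary income = CA - (known components) = -1055 - (-1156) = 101

101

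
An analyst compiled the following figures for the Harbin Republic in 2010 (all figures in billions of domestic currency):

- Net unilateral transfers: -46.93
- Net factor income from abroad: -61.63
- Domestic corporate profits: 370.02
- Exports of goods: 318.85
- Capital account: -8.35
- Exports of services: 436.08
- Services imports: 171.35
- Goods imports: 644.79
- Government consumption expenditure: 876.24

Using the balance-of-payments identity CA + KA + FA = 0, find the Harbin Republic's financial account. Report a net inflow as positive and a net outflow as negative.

178.12

Goods balance = 318.85 - 644.79 = -325.94
Services balance = 436.08 - 171.35 = 264.73
Trade balance (goods + services) = -325.94 + 264.73 = -61.21
Net primary income = -61.63
Net secondary income = -46.93
Current account = -61.21 + (-61.63) + (-46.93) = -169.77
Financial account = -(-169.77 + (-8.35)) = 178.12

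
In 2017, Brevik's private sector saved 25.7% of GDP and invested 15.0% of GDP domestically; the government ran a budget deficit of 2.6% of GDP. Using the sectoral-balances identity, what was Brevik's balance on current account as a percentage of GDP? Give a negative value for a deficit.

8.1

By the sectoral-balances identity, CA = (S_private - I) + (T - G).
Private balance = 25.7 - 15.0 = 10.7
Government balance (T - G) = -2.6
CA = 10.7 + (-2.6) = 8.1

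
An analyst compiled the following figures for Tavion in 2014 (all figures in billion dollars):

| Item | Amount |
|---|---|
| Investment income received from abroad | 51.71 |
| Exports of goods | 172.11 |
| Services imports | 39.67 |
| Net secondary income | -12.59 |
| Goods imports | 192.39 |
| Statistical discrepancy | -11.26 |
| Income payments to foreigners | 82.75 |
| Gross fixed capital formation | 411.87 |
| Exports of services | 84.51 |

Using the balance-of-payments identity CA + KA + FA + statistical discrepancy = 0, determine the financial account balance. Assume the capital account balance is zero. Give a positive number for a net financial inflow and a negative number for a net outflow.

30.33

Goods balance = 172.11 - 192.39 = -20.28
Services balance = 84.51 - 39.67 = 44.84
Trade balance (goods + services) = -20.28 + 44.84 = 24.56
Net primary income = 51.71 - 82.75 = -31.04
Net secondary income = -12.59
Current account = 24.56 + (-31.04) + (-12.59) = -19.07
Financial account = -(-19.07 + (-11.26)) = 30.33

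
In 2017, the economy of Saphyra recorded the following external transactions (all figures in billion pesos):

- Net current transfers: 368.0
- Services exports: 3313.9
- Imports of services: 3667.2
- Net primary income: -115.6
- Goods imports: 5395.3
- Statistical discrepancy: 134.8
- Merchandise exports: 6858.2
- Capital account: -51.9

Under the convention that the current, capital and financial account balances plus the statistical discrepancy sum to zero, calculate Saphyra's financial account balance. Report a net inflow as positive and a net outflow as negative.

Goods balance = 6858.2 - 5395.3 = 1462.9
Services balance = 3313.9 - 3667.2 = -353.3
Trade balance (goods + services) = 1462.9 + (-353.3) = 1109.6
Net primary income = -115.6
Net secondary income = 368.0
Current account = 1109.6 + (-115.6) + 368.0 = 1362.0
Financial account = -(1362.0 + (-51.9) + 134.8) = -1444.9

-1444.9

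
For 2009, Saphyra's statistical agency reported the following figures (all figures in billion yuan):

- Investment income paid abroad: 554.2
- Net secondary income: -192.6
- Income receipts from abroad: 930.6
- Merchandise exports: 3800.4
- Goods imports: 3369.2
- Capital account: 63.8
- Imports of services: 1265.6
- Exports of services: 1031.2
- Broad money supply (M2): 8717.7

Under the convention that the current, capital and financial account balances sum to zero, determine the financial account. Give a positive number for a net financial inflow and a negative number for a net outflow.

-444.4

Goods balance = 3800.4 - 3369.2 = 431.2
Services balance = 1031.2 - 1265.6 = -234.4
Trade balance (goods + services) = 431.2 + (-234.4) = 196.8
Net primary income = 930.6 - 554.2 = 376.4
Net secondary income = -192.6
Current account = 196.8 + 376.4 + (-192.6) = 380.6
Financial account = -(380.6 + 63.8) = -444.4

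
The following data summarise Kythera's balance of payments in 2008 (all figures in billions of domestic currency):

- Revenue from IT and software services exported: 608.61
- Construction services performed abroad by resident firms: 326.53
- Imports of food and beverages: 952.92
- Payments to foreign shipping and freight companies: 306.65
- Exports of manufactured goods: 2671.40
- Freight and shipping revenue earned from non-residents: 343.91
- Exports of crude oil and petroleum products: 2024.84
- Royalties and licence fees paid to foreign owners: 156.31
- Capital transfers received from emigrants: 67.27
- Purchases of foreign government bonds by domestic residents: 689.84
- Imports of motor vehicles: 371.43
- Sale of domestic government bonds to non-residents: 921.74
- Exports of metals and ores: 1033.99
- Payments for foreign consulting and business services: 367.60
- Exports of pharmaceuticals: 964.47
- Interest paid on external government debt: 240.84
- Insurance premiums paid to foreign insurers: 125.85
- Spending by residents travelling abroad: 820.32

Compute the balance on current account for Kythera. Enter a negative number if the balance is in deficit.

4631.83

Goods: 2671.40 - 952.92 - 371.43 + 1033.99 + 2024.84 + 964.47 = 5370.35
Services: -820.32 - 156.31 - 367.60 + 326.53 - 125.85 - 306.65 + 608.61 + 343.91 = -497.68
Primary income: -240.84
Current account = 5370.35 + (-497.68) + (-240.84) = 4631.83
(Excluded from the current account — capital account: capital transfers received from emigrants 67.27; financial account: purchases of foreign government bonds by domestic residents 689.84, sale of domestic government bonds to non-residents 921.74.)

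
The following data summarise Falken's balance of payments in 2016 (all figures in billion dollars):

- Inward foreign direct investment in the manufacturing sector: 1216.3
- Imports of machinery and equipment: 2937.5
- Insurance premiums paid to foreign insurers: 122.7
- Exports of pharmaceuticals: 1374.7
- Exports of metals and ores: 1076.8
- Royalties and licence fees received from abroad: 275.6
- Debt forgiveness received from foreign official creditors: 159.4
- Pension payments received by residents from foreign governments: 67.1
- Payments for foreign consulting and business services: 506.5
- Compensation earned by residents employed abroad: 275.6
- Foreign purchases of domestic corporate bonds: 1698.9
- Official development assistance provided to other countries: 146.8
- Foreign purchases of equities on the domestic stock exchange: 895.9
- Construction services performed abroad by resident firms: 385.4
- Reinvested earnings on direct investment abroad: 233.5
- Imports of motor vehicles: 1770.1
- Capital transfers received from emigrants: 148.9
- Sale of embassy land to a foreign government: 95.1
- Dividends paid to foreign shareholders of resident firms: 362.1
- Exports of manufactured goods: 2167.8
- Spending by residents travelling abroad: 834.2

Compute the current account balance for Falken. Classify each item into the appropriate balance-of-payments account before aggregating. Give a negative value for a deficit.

Goods: -2937.5 + 2167.8 + 1076.8 - 1770.1 + 1374.7 = -88.3
Services: -122.7 - 834.2 + 275.6 - 506.5 + 385.4 = -802.4
Primary income: 233.5 - 362.1 + 275.6 = 147.0
Secondary income: 67.1 - 146.8 = -79.7
Current account = (-88.3) + (-802.4) + 147.0 + (-79.7) = -823.4
(Excluded from the current account — financial account: inward foreign direct investment in the manufacturing sector 1216.3, foreign purchases of domestic corporate bonds 1698.9, foreign purchases of equities on the domestic stock exchange 895.9; capital account: debt forgiveness received from foreign official creditors 159.4, capital transfers received from emigrants 148.9, sale of embassy land to a foreign government 95.1.)

-823.4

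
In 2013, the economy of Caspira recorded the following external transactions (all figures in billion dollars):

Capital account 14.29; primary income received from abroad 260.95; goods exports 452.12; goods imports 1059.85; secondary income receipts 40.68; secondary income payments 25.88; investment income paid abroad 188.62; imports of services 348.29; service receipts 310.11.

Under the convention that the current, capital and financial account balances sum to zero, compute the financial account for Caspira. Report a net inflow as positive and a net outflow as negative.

Goods balance = 452.12 - 1059.85 = -607.73
Services balance = 310.11 - 348.29 = -38.18
Trade balance (goods + services) = -607.73 + (-38.18) = -645.91
Net primary income = 260.95 - 188.62 = 72.33
Net secondary income = 40.68 - 25.88 = 14.80
Current account = -645.91 + 72.33 + 14.80 = -558.78
Financial account = -(-558.78 + 14.29) = 544.49

544.49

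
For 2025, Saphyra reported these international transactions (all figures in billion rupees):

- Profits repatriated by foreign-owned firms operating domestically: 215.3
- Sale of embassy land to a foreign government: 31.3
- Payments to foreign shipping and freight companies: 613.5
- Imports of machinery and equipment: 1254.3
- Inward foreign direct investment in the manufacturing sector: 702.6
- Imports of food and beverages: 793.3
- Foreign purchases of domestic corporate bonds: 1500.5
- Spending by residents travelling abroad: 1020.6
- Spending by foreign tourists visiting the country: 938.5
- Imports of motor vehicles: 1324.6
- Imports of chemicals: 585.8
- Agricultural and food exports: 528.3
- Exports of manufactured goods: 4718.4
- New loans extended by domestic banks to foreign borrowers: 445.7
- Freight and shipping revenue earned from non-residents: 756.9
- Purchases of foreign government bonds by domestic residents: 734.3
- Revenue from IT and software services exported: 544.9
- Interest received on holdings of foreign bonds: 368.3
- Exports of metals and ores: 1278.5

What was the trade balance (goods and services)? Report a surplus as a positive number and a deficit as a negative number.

3173.4

Goods: -1254.3 + 4718.4 - 1324.6 - 585.8 + 528.3 - 793.3 + 1278.5 = 2567.2
Services: 938.5 - 1020.6 + 544.9 + 756.9 - 613.5 = 606.2
Trade balance = 2567.2 + 606.2 = 3173.4
(Excluded from the trade balance — primary income: profits repatriated by foreign-owned firms operating domestically 215.3, interest received on holdings of foreign bonds 368.3; capital account: sale of embassy land to a foreign government 31.3; financial account: inward foreign direct investment in the manufacturing sector 702.6, foreign purchases of domestic corporate bonds 1500.5, new loans extended by domestic banks to foreign borrowers 445.7, purchases of foreign government bonds by domestic residents 734.3.)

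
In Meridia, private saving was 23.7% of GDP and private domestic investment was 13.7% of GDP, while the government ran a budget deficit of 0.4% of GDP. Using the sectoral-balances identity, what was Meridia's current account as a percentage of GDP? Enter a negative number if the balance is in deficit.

By the sectoral-balances identity, CA = (S_private - I) + (T - G).
Private balance = 23.7 - 13.7 = 10.0
Government balance (T - G) = -0.4
CA = 10.0 + (-0.4) = 9.6

9.6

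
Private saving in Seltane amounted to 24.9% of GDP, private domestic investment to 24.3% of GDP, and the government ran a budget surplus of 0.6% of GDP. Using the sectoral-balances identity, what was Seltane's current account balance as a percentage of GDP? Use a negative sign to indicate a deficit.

1.2

By the sectoral-balances identity, CA = (S_private - I) + (T - G).
Private balance = 24.9 - 24.3 = 0.6
Government balance (T - G) = 0.6
CA = 0.6 + 0.6 = 1.2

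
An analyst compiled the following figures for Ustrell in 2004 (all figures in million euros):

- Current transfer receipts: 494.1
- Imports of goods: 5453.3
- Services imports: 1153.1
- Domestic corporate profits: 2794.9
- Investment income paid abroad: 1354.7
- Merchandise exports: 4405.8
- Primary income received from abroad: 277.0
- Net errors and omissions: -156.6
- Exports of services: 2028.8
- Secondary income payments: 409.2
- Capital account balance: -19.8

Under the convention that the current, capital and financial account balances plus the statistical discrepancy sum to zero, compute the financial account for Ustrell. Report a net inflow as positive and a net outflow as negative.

1341.0

Goods balance = 4405.8 - 5453.3 = -1047.5
Services balance = 2028.8 - 1153.1 = 875.7
Trade balance (goods + services) = -1047.5 + 875.7 = -171.8
Net primary income = 277.0 - 1354.7 = -1077.7
Net secondary income = 494.1 - 409.2 = 84.9
Current account = -171.8 + (-1077.7) + 84.9 = -1164.6
Financial account = -(-1164.6 + (-19.8) + (-156.6)) = 1341.0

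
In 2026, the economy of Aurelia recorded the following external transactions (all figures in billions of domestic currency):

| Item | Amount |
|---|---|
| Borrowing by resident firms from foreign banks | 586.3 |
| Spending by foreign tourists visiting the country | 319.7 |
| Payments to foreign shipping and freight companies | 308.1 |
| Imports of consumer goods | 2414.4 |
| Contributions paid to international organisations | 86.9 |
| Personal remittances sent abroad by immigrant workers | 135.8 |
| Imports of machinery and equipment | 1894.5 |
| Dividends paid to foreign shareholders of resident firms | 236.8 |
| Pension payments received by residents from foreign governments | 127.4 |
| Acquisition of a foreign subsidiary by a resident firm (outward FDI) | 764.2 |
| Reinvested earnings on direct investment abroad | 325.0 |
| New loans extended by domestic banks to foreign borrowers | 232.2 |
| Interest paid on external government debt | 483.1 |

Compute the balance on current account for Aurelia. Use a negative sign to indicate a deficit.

-4787.5

Goods: -2414.4 - 1894.5 = -4308.9
Services: -308.1 + 319.7 = 11.6
Primary income: 325.0 - 483.1 - 236.8 = -394.9
Secondary income: -135.8 - 86.9 + 127.4 = -95.3
Current account = (-4308.9) + 11.6 + (-394.9) + (-95.3) = -4787.5
(Excluded from the current account — financial account: borrowing by resident firms from foreign banks 586.3, acquisition of a foreign subsidiary by a resident firm (outward FDI) 764.2, new loans extended by domestic banks to foreign borrowers 232.2.)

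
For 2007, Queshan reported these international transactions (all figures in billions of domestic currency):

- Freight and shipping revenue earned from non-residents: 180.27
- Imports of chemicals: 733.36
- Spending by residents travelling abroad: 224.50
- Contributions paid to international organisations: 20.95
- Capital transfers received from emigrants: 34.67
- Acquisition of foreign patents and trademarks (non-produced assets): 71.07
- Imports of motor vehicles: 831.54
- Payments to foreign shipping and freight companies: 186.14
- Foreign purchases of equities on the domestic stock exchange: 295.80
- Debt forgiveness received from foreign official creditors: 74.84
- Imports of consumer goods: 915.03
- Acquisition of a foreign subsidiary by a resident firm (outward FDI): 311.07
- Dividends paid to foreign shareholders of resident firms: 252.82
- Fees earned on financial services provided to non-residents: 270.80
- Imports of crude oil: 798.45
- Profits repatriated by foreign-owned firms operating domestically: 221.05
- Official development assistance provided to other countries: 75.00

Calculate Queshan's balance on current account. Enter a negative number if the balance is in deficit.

-3807.77

Goods: -831.54 - 915.03 - 733.36 - 798.45 = -3278.38
Services: -224.50 + 180.27 - 186.14 + 270.80 = 40.43
Primary income: -221.05 - 252.82 = -473.87
Secondary income: -75.00 - 20.95 = -95.95
Current account = (-3278.38) + 40.43 + (-473.87) + (-95.95) = -3807.77
(Excluded from the current account — capital account: capital transfers received from emigrants 34.67, acquisition of foreign patents and trademarks (non-produced assets) 71.07, debt forgiveness received from foreign official creditors 74.84; financial account: foreign purchases of equities on the domestic stock exchange 295.80, acquisition of a foreign subsidiary by a resident firm (outward FDI) 311.07.)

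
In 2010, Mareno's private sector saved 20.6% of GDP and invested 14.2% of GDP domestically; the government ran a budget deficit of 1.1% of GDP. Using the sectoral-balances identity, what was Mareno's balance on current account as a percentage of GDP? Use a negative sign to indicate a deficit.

By the sectoral-balances identity, CA = (S_private - I) + (T - G).
Private balance = 20.6 - 14.2 = 6.4
Government balance (T - G) = -1.1
CA = 6.4 + (-1.1) = 5.3

5.3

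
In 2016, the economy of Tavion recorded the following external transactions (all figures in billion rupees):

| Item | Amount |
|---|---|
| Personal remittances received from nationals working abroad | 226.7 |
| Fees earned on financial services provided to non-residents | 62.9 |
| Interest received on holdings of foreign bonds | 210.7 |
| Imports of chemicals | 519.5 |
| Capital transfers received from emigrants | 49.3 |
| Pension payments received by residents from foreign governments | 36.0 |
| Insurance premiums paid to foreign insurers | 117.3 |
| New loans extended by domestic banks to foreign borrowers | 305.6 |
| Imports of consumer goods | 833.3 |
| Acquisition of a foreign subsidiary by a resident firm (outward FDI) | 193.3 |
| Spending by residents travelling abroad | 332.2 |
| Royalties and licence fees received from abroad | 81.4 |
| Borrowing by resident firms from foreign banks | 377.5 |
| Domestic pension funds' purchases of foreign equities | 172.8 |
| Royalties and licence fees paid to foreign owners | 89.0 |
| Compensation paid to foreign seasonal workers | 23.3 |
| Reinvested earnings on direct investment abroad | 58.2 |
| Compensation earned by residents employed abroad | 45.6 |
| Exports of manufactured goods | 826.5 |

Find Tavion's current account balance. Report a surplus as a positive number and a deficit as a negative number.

-366.6

Goods: -519.5 - 833.3 + 826.5 = -526.3
Services: 81.4 + 62.9 - 89.0 - 117.3 - 332.2 = -394.2
Primary income: 45.6 + 58.2 + 210.7 - 23.3 = 291.2
Secondary income: 36.0 + 226.7 = 262.7
Current account = (-526.3) + (-394.2) + 291.2 + 262.7 = -366.6
(Excluded from the current account — capital account: capital transfers received from emigrants 49.3; financial account: new loans extended by domestic banks to foreign borrowers 305.6, acquisition of a foreign subsidiary by a resident firm (outward FDI) 193.3, borrowing by resident firms from foreign banks 377.5, domestic pension funds' purchases of foreign equities 172.8.)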